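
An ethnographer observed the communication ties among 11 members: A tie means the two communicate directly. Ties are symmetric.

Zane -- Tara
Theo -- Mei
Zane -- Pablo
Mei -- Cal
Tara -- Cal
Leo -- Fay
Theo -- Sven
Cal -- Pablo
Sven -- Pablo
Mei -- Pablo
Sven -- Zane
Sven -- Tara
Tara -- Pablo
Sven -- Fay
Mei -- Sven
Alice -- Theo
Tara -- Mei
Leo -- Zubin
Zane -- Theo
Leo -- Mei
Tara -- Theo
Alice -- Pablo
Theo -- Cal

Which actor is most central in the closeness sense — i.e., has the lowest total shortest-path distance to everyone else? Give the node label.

Farness (sum of distances to all others) for each node — Alice:22, Cal:18, Fay:20, Leo:19, Mei:14, Pablo:15, Sven:15, Tara:15, Theo:15, Zane:19, Zubin:28.
The smallest farness is 14, for Mei, so Mei has the highest closeness.

Mei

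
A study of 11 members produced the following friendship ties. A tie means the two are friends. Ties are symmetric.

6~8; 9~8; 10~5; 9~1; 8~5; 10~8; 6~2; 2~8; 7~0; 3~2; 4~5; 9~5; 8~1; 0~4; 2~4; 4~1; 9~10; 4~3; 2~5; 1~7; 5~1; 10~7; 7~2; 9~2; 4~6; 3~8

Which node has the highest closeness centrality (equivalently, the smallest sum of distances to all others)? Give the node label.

Farness (sum of distances to all others) for each node — 0:20, 1:15, 2:13, 3:17, 4:14, 5:14, 6:17, 7:16, 8:14, 9:16, 10:16.
The smallest farness is 13, for 2, so 2 has the highest closeness.

2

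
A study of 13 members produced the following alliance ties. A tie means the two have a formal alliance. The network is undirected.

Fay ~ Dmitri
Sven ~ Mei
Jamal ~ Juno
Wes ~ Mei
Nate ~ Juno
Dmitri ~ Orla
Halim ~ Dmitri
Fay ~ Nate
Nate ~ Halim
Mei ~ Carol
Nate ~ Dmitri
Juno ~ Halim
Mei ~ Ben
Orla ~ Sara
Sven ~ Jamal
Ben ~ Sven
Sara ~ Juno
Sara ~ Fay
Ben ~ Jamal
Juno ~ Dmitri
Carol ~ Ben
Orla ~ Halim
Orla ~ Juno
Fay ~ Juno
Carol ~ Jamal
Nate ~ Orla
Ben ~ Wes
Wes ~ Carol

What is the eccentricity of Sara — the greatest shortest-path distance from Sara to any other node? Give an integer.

4

Distances from Sara: Ben:3, Carol:3, Dmitri:2, Fay:1, Halim:2, Jamal:2, Juno:1, Mei:4, Nate:2, Orla:1, Sven:3, Wes:4.
The largest is 4 (to Mei and Wes), so the eccentricity of Sara is 4.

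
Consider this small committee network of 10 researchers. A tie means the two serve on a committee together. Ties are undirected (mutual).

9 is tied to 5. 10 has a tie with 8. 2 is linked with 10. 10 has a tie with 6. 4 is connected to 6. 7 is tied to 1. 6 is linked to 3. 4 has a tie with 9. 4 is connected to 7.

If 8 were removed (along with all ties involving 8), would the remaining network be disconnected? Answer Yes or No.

No

Even without 8, every remaining node can still reach every other (the residual graph is connected), so 8 is not a cut vertex.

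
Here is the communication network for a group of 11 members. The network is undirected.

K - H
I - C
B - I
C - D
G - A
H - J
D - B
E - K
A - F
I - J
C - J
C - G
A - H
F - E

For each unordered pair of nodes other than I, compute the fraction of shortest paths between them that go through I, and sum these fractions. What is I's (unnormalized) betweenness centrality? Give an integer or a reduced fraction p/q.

Pairs whose geodesics pass through I — B–J: 1; B–H: 1; B–K: 1; B–E: 1; B–F: 2/3; B–A: 2/3; B–G: 1/2; B–C: 1/2.
All other pairs contribute 0.
Summing the contributions gives betweenness(I) = 19/3.

19/3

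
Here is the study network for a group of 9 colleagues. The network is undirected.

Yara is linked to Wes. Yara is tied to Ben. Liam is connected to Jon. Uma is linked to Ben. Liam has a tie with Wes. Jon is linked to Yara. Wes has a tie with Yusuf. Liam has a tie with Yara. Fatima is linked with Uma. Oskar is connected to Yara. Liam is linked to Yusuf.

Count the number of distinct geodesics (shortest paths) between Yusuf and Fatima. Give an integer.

The shortest distance is 5. The length-5 paths are: Yusuf–Wes–Yara–Ben–Uma–Fatima; Yusuf–Liam–Yara–Ben–Uma–Fatima.
That gives 2 distinct shortest paths.

2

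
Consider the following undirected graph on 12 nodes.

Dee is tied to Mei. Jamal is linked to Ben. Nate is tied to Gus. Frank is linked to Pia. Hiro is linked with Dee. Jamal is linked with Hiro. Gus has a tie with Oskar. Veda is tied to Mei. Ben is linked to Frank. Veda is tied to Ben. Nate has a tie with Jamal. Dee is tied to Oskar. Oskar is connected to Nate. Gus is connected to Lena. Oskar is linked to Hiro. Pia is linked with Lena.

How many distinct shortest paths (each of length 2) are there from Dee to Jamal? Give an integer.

The shortest distance is 2, and the only length-2 path is Dee–Hiro–Jamal. So there is exactly 1 shortest path.

1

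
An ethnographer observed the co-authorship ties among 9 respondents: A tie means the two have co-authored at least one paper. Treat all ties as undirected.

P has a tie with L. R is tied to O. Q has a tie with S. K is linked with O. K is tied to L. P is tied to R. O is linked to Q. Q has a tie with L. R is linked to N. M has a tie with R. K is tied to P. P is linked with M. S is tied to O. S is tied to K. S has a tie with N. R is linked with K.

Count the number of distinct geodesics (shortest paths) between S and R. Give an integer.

3

The shortest distance is 2. The length-2 paths are: S–N–R; S–K–R; S–O–R.
That gives 3 distinct shortest paths.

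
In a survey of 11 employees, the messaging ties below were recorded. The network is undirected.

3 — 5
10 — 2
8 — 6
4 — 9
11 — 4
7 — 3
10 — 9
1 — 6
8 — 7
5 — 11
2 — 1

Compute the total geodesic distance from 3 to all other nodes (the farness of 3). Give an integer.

30

Distances from 3: 1:4, 2:5, 4:3, 5:1, 6:3, 7:1, 8:2, 9:4, 10:5, 11:2.
Sum = 4 + 5 + 3 + 1 + 3 + 1 + 2 + 4 + 5 + 2 = 30.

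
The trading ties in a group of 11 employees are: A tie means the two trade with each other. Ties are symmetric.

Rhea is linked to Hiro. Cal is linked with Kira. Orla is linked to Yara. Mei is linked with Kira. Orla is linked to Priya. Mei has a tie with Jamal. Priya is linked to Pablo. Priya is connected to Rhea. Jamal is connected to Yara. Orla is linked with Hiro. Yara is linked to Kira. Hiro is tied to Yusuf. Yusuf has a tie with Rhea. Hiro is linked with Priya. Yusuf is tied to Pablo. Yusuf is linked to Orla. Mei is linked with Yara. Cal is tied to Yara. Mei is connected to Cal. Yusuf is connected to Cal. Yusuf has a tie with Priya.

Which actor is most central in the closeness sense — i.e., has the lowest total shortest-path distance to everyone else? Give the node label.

Yusuf

Farness (sum of distances to all others) for each node — Cal:16, Hiro:19, Jamal:25, Kira:21, Mei:20, Orla:16, Pablo:23, Priya:18, Rhea:22, Yara:17, Yusuf:15.
The smallest farness is 15, for Yusuf, so Yusuf has the highest closeness.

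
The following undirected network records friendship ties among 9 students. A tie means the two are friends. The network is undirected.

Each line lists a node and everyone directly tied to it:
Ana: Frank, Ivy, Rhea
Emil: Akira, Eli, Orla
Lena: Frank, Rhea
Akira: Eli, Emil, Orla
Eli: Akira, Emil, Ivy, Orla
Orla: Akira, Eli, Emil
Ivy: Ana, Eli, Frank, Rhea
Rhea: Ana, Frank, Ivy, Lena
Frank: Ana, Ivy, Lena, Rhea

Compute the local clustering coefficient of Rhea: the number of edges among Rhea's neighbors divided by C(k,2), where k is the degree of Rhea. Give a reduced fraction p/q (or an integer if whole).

2/3

Rhea's neighbors: Ana, Frank, Ivy, and Lena (k = 4).
Possible neighbor pairs: C(4,2) = 6. Edges among them: Ana–Frank, Ana–Ivy, Frank–Ivy, Frank–Lena → e = 4.
Clustering(Rhea) = 4/6 = 2/3.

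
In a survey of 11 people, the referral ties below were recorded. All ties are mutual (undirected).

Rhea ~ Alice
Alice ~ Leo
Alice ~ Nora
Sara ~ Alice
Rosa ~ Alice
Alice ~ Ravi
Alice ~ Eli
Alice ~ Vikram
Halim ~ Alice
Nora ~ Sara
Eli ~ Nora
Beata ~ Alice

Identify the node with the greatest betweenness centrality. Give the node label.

Alice

Unnormalized betweenness of each node: Alice:85/2, Beata:0, Eli:0, Halim:0, Leo:0, Nora:1/2, Ravi:0, Rhea:0, Rosa:0, Sara:0, Vikram:0.
Alice has the largest value, 85/2, making it the main broker — the node through which the most shortest paths run.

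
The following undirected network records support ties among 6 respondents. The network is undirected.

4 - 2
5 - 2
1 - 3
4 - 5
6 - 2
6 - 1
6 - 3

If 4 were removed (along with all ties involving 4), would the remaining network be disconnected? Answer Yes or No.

Even without 4, every remaining node can still reach every other (the residual graph is connected), so 4 is not a cut vertex.

No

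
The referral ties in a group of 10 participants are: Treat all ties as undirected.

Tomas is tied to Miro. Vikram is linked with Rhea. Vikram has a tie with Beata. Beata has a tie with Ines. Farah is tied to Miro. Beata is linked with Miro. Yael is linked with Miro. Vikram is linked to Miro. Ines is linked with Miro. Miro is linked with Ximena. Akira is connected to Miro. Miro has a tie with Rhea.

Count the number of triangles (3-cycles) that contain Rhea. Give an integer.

1

Rhea's neighbors: Miro and Vikram.
Neighbor pairs that are themselves tied: Rhea–Miro–Vikram. Each forms one triangle with Rhea, for 1 in total.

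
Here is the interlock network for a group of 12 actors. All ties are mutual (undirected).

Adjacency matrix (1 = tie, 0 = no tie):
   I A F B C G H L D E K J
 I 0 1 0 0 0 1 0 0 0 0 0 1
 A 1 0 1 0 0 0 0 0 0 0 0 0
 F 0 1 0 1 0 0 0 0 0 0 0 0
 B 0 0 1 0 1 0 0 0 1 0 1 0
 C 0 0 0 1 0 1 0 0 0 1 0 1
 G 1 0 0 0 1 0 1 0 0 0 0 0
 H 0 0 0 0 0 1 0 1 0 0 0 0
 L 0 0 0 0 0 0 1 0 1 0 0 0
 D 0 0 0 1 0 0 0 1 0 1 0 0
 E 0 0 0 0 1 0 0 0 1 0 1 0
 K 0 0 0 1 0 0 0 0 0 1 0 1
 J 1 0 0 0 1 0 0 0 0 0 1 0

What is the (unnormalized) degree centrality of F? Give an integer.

F is directly tied to A and B. That is 2 neighbors, so the degree of F is 2.

2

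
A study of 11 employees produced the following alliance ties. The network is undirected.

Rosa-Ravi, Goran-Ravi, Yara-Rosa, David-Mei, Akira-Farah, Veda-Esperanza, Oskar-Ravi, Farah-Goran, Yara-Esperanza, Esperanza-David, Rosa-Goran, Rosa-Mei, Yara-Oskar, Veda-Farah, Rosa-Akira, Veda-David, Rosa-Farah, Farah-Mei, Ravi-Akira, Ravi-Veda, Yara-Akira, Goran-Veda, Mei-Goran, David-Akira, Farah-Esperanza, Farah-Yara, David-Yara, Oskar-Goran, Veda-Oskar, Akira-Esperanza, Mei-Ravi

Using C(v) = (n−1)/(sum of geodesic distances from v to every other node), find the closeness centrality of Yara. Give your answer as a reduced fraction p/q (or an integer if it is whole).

5/7

Distances from Yara: Akira:1, David:1, Esperanza:1, Farah:1, Goran:2, Mei:2, Oskar:1, Ravi:2, Rosa:1, Veda:2. Sum = 14.
n = 11, so closeness = 10/14 = 5/7.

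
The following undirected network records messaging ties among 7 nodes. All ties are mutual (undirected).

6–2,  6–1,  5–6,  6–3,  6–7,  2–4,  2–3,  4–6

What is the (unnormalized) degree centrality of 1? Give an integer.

1 is directly tied to 6. That is 1 neighbor, so the degree of 1 is 1.

1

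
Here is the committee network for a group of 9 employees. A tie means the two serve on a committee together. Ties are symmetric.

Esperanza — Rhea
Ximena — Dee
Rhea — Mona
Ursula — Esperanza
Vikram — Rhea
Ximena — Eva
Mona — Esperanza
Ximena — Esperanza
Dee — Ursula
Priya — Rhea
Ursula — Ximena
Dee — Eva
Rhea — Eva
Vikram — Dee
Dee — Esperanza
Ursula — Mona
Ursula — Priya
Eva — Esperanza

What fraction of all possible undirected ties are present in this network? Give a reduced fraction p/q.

There are 18 edges and 9 nodes, so the maximum possible is C(9,2) = 36.
Density = 18/36 = 1/2.

1/2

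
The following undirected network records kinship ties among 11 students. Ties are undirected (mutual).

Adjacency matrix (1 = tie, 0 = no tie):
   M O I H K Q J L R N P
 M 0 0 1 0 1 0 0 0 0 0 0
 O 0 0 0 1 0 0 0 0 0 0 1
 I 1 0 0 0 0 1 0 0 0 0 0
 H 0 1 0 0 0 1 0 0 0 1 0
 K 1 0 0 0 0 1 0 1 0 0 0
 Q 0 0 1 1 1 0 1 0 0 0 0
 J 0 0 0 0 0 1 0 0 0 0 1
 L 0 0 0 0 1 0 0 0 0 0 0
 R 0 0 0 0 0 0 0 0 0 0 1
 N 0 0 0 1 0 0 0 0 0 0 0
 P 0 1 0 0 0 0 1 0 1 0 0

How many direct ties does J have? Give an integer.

2

J is directly tied to P and Q. That is 2 neighbors, so the degree of J is 2.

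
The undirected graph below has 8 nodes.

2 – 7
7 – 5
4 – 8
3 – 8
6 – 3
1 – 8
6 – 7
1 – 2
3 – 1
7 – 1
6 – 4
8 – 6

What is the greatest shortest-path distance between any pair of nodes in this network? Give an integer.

Eccentricity of each node (its greatest distance to any other): 1:2, 2:3, 3:3, 4:3, 5:3, 6:2, 7:2, 8:3.
The maximum eccentricity is 3, realized for instance by the pair 4–2 via 4 – 6 – 7 – 2. So the diameter is 3.

3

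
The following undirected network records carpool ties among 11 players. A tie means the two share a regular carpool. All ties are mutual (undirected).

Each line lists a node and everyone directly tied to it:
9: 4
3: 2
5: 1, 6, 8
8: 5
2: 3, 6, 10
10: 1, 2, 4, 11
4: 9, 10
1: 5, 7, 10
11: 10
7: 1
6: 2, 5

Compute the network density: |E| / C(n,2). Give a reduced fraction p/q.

1/5

There are 11 edges and 11 nodes, so the maximum possible is C(11,2) = 55.
Density = 11/55 = 1/5.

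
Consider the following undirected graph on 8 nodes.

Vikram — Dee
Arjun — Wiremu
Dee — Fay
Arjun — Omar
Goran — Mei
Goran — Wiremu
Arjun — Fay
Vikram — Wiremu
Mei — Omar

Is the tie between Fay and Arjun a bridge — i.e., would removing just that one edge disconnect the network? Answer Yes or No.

Even without that edge, Fay still reaches Arjun via Fay – Dee – Vikram – Wiremu – Arjun, so the network stays connected. Not a bridge.

No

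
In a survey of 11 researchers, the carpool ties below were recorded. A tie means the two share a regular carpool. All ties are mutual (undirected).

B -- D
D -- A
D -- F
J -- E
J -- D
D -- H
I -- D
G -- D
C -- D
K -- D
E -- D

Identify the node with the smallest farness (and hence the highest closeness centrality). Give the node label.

Farness (sum of distances to all others) for each node — A:19, B:19, C:19, D:10, E:18, F:19, G:19, H:19, I:19, J:18, K:19.
The smallest farness is 10, for D, so D has the highest closeness.

D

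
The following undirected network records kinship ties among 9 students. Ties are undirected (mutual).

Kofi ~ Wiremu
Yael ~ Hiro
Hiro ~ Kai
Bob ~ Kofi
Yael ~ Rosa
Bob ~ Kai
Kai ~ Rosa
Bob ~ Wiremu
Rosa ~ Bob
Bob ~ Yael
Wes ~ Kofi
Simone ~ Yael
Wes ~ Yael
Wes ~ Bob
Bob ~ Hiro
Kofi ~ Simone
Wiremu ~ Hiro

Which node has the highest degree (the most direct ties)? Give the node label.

Bob

Degrees — Bob:7, Hiro:4, Kai:3, Kofi:4, Rosa:3, Simone:2, Wes:3, Wiremu:3, Yael:5.
The maximum is 7, attained only by Bob.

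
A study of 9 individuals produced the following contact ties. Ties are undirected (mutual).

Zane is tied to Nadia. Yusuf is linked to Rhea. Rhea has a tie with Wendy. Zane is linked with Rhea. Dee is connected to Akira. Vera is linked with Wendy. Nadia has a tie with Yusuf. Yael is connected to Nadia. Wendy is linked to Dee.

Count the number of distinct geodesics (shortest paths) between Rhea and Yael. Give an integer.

The shortest distance is 3. The length-3 paths are: Rhea–Zane–Nadia–Yael; Rhea–Yusuf–Nadia–Yael.
That gives 2 distinct shortest paths.

2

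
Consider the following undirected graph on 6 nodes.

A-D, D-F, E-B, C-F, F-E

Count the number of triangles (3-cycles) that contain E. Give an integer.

0

E's neighbors are B and F, but none of them are tied to each other, so no triangle contains E.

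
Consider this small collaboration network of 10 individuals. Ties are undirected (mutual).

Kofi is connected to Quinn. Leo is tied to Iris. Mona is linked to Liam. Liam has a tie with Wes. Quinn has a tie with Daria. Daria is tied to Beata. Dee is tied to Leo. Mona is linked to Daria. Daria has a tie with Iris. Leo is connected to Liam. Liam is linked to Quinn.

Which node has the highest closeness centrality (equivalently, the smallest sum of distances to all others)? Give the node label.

Farness (sum of distances to all others) for each node — Beata:24, Daria:16, Dee:25, Iris:18, Kofi:24, Leo:17, Liam:15, Mona:18, Quinn:16, Wes:23.
The smallest farness is 15, for Liam, so Liam has the highest closeness.

Liam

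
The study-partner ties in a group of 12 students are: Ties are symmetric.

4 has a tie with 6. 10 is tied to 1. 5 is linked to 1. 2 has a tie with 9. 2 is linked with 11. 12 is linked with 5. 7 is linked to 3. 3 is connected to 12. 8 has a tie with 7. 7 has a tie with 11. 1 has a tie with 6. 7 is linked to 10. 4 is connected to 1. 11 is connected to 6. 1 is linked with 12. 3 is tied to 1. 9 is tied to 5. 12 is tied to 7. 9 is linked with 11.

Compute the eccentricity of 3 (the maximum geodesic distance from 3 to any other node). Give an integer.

3

Distances from 3: 1:1, 2:3, 4:2, 5:2, 6:2, 7:1, 8:2, 9:3, 10:2, 11:2, 12:1.
The largest is 3 (to 9 and 2), so the eccentricity of 3 is 3.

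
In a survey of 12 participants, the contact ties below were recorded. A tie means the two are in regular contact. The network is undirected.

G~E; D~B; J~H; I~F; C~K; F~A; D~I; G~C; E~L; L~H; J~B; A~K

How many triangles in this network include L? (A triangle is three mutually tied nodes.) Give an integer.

L's neighbors are E and H, but none of them are tied to each other, so no triangle contains L.

0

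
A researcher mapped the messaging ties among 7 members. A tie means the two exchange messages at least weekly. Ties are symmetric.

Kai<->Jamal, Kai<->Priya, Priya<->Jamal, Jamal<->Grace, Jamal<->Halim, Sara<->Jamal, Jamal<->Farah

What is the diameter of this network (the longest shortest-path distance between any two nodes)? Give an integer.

Eccentricity of each node (its greatest distance to any other): Farah:2, Grace:2, Halim:2, Jamal:1, Kai:2, Priya:2, Sara:2.
The maximum eccentricity is 2, realized for instance by the pair Sara–Kai via Sara – Jamal – Kai. So the diameter is 2.

2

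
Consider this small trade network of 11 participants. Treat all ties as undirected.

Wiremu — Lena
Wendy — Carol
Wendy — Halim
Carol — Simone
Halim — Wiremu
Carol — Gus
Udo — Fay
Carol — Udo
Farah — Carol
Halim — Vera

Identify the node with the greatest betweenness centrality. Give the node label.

Unnormalized betweenness of each node: Carol:34, Farah:0, Fay:0, Gus:0, Halim:23, Lena:0, Simone:0, Udo:9, Vera:0, Wendy:24, Wiremu:9.
Carol has the largest value, 34, making it the main broker — the node through which the most shortest paths run.

Carol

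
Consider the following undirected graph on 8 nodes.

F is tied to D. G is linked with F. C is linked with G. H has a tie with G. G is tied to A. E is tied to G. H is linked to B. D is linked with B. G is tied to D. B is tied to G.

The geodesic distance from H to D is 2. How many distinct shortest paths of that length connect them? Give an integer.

The shortest distance is 2. The length-2 paths are: H–G–D; H–B–D.
That gives 2 distinct shortest paths.

2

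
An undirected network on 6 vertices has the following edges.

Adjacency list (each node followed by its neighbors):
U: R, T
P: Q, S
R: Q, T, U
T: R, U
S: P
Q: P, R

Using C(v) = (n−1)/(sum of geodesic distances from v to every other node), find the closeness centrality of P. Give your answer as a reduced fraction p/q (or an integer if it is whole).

Distances from P: Q:1, R:2, S:1, T:3, U:3. Sum = 10.
n = 6, so closeness = 5/10 = 1/2.

1/2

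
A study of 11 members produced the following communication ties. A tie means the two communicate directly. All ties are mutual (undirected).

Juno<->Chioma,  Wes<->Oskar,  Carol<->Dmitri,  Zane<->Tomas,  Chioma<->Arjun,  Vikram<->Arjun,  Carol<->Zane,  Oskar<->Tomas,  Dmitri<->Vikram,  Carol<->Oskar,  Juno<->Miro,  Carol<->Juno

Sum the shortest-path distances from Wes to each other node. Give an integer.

31

Distances from Wes: Arjun:5, Carol:2, Chioma:4, Dmitri:3, Juno:3, Miro:4, Oskar:1, Tomas:2, Vikram:4, Zane:3.
Sum = 5 + 2 + 4 + 3 + 3 + 4 + 1 + 2 + 4 + 3 = 31.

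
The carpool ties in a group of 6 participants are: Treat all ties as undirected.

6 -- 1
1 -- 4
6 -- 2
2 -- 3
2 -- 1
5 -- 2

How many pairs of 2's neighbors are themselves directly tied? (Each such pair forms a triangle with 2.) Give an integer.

1

2's neighbors: 1, 3, 5, and 6.
Neighbor pairs that are themselves tied: 2–1–6. Each forms one triangle with 2, for 1 in total.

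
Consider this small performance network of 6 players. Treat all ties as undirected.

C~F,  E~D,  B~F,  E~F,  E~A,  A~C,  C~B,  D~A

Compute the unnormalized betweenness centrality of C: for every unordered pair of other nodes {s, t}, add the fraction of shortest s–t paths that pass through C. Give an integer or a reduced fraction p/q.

2

Pairs whose geodesics pass through C — A–F: 1/2; A–B: 1; D–B: 1/2.
All other pairs contribute 0.
Summing the contributions gives betweenness(C) = 2.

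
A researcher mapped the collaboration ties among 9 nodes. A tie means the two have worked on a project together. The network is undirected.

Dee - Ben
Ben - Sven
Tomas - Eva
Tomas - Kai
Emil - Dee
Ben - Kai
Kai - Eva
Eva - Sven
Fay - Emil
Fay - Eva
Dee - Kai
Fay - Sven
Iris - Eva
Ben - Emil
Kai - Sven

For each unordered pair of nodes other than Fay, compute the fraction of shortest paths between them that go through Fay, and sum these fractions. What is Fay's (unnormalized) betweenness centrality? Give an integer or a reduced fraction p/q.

Pairs whose geodesics pass through Fay — Tomas–Emil: 1/3; Sven–Emil: 1/2; Iris–Emil: 1; Eva–Emil: 1.
All other pairs contribute 0.
Summing the contributions gives betweenness(Fay) = 17/6.

17/6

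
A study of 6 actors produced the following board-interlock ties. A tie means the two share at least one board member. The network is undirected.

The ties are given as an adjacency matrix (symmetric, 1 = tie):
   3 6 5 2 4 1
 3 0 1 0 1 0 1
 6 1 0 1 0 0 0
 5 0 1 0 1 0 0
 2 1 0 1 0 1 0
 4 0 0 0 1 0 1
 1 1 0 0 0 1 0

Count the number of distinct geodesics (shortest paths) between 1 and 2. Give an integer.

2

The shortest distance is 2. The length-2 paths are: 1–3–2; 1–4–2.
That gives 2 distinct shortest paths.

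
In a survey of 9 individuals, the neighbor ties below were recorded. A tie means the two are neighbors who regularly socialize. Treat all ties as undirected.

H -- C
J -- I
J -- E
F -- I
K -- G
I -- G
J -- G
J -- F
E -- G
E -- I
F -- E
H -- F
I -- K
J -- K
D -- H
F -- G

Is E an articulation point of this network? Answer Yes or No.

Even without E, every remaining node can still reach every other (the residual graph is connected), so E is not a cut vertex.

No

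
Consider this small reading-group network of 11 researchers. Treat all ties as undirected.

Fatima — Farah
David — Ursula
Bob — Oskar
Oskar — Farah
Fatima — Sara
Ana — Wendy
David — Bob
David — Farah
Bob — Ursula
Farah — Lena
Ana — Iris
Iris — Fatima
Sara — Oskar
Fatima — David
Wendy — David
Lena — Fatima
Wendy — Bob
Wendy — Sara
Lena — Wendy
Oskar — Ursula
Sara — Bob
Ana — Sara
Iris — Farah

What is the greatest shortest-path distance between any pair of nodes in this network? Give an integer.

3

Eccentricity of each node (its greatest distance to any other): Ana:3, Bob:3, David:2, Farah:2, Fatima:2, Iris:3, Lena:3, Oskar:2, Sara:2, Ursula:3, Wendy:2.
The maximum eccentricity is 3, realized for instance by the pair Bob–Iris via Bob – David – Farah – Iris. So the diameter is 3.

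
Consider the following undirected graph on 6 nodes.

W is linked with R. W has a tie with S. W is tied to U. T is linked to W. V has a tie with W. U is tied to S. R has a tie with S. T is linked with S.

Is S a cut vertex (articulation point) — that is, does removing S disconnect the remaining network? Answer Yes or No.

Even without S, every remaining node can still reach every other (the residual graph is connected), so S is not a cut vertex.

No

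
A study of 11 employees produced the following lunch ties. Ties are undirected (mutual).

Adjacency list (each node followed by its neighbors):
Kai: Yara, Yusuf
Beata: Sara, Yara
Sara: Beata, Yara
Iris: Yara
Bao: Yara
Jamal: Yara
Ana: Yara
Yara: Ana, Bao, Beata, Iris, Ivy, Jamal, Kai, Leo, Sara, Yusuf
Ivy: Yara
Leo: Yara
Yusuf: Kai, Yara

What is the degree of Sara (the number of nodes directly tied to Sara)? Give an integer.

2

Sara is directly tied to Beata and Yara. That is 2 neighbors, so the degree of Sara is 2.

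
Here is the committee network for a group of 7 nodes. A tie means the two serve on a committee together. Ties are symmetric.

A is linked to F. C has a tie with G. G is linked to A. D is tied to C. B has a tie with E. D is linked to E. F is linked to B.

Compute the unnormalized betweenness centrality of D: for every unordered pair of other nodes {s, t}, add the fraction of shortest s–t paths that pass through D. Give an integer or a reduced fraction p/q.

3

Pairs whose geodesics pass through D — E–G: 1; E–C: 1; B–C: 1.
All other pairs contribute 0.
Summing the contributions gives betweenness(D) = 3.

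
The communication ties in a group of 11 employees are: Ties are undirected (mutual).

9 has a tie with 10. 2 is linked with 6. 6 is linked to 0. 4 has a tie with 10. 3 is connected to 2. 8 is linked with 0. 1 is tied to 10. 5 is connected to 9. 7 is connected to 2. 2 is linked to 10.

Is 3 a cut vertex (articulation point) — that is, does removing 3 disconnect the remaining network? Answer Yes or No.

Even without 3, every remaining node can still reach every other (the residual graph is connected), so 3 is not a cut vertex.

No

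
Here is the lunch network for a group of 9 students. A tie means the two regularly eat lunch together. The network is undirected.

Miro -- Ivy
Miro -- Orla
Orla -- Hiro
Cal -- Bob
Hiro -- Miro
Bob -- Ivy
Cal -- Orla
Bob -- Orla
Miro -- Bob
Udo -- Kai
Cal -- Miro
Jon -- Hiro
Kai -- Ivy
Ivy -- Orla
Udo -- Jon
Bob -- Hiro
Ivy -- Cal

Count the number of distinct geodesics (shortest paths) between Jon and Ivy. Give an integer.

The shortest distance is 3. The length-3 paths are: Jon–Hiro–Orla–Ivy; Jon–Hiro–Bob–Ivy; Jon–Hiro–Miro–Ivy; Jon–Udo–Kai–Ivy.
That gives 4 distinct shortest paths.

4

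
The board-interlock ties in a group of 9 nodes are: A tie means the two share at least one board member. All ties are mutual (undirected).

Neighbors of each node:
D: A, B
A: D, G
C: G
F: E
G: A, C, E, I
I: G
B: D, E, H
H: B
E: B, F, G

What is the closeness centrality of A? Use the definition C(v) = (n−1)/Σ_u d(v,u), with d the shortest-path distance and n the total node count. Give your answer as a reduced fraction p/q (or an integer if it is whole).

Distances from A: B:2, C:2, D:1, E:2, F:3, G:1, H:3, I:2. Sum = 16.
n = 9, so closeness = 8/16 = 1/2.

1/2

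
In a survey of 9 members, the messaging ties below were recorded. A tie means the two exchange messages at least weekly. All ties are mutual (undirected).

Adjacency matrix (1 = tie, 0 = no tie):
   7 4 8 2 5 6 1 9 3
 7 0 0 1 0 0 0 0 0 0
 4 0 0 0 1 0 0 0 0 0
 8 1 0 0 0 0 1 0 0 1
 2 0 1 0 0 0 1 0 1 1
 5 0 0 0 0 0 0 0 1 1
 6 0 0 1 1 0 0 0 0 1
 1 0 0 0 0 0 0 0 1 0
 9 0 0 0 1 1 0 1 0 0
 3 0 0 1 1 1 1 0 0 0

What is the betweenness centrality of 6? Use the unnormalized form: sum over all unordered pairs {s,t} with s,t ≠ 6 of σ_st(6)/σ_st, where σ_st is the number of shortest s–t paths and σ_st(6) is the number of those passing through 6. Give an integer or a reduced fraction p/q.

Pairs whose geodesics pass through 6 — 7–4: 1/2; 7–2: 1/2; 7–1: 1/3; 7–9: 1/3; 4–8: 1/2; 8–2: 1/2; 8–1: 1/3; 8–9: 1/3.
All other pairs contribute 0.
Summing the contributions gives betweenness(6) = 10/3.

10/3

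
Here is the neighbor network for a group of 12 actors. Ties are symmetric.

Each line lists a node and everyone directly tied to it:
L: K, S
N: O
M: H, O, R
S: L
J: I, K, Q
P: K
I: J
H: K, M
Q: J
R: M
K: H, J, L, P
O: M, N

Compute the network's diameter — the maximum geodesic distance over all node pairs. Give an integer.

Eccentricity of each node (its greatest distance to any other): H:3, I:6, J:5, K:4, L:5, M:4, N:6, O:5, P:5, Q:6, R:5, S:6.
The maximum eccentricity is 6, realized for instance by the pair I–N via I – J – K – H – M – O – N. So the diameter is 6.

6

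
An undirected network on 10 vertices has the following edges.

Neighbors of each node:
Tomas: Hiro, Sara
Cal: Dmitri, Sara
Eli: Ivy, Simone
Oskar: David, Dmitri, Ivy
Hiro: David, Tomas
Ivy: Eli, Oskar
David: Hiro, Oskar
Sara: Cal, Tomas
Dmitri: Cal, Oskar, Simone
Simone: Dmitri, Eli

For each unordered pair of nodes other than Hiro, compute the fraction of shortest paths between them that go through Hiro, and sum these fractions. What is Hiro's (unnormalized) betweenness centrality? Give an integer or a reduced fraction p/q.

9/2

Pairs whose geodesics pass through Hiro — Sara–David: 1; Tomas–David: 1; Tomas–Oskar: 1; Tomas–Ivy: 1; Tomas–Eli: 1/2.
All other pairs contribute 0.
Summing the contributions gives betweenness(Hiro) = 9/2.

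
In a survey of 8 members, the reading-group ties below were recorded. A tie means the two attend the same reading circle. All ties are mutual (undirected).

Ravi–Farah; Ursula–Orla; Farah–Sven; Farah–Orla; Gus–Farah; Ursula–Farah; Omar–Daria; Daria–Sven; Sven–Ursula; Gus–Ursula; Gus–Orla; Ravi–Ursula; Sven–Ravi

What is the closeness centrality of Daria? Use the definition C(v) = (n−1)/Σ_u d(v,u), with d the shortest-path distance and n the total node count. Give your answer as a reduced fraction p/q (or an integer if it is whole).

1/2

Distances from Daria: Farah:2, Gus:3, Omar:1, Orla:3, Ravi:2, Sven:1, Ursula:2. Sum = 14.
n = 8, so closeness = 7/14 = 1/2.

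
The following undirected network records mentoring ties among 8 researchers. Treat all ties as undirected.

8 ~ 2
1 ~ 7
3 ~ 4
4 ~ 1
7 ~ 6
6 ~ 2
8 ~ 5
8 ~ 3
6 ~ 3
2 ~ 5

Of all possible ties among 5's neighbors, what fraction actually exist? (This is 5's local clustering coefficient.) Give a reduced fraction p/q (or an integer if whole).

5's neighbors: 2 and 8 (k = 2).
Possible neighbor pairs: C(2,2) = 1. Edges among them: 2–8 → e = 1.
Clustering(5) = 1/1.

1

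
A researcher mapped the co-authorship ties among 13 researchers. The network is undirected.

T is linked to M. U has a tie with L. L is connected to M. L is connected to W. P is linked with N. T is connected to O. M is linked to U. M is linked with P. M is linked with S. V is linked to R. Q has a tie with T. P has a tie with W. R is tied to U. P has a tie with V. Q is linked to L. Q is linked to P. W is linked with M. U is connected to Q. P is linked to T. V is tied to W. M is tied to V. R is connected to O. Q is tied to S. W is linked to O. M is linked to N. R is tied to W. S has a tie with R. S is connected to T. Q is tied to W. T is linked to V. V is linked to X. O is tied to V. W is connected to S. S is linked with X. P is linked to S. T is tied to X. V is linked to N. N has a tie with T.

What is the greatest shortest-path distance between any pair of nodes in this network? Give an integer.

Eccentricity of each node (its greatest distance to any other): L:3, M:2, N:2, O:2, P:2, Q:2, R:2, S:2, T:2, U:3, V:2, W:2, X:3.
The maximum eccentricity is 3, realized for instance by the pair L–X via L – M – T – X. So the diameter is 3.

3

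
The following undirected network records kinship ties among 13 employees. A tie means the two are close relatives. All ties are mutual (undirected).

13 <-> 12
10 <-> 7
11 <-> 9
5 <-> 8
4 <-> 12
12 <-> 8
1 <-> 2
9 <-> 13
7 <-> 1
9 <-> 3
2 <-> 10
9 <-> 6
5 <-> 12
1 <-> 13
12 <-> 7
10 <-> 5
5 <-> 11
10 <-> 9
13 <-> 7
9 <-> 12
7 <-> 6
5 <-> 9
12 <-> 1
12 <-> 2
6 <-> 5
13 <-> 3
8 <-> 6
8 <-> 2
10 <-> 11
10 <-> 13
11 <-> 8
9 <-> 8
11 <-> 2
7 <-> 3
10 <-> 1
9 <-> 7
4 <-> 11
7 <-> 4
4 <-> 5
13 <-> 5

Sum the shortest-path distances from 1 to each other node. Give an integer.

Distances from 1: 2:1, 3:2, 4:2, 5:2, 6:2, 7:1, 8:2, 9:2, 10:1, 11:2, 12:1, 13:1.
Sum = 1 + 2 + 2 + 2 + 2 + 1 + 2 + 2 + 1 + 2 + 1 + 1 = 19.

19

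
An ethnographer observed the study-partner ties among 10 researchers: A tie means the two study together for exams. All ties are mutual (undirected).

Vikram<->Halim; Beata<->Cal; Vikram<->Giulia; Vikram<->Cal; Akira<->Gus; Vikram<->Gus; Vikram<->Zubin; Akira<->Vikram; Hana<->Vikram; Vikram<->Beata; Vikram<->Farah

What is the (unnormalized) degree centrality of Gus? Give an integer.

Gus is directly tied to Akira and Vikram. That is 2 neighbors, so the degree of Gus is 2.

2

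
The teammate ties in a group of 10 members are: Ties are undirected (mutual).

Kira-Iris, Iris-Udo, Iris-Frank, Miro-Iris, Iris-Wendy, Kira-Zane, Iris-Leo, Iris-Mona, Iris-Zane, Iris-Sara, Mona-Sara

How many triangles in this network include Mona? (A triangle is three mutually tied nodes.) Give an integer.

Mona's neighbors: Iris and Sara.
Neighbor pairs that are themselves tied: Mona–Iris–Sara. Each forms one triangle with Mona, for 1 in total.

1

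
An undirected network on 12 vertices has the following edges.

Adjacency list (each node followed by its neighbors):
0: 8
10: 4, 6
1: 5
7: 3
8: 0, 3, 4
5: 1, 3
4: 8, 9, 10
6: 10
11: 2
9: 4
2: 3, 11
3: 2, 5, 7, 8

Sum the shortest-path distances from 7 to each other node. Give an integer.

32

Distances from 7: 0:3, 1:3, 2:2, 3:1, 4:3, 5:2, 6:5, 8:2, 9:4, 10:4, 11:3.
Sum = 3 + 3 + 2 + 1 + 3 + 2 + 5 + 2 + 4 + 4 + 3 = 32.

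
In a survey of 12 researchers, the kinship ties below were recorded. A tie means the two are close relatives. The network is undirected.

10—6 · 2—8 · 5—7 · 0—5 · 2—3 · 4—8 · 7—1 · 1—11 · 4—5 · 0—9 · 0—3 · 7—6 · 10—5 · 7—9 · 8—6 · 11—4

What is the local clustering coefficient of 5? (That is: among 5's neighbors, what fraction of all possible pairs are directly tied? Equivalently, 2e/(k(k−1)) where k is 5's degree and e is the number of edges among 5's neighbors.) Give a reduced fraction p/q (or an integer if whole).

0

5's neighbors: 0, 4, 7, and 10 (k = 4).
Possible neighbor pairs: C(4,2) = 6. Edges among them: none → e = 0.
Clustering(5) = 0/6 = 0.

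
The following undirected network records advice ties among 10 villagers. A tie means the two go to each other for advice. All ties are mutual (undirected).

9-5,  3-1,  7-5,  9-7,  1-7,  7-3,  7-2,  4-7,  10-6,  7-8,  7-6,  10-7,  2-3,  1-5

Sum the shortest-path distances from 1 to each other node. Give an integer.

15

Distances from 1: 2:2, 3:1, 4:2, 5:1, 6:2, 7:1, 8:2, 9:2, 10:2.
Sum = 2 + 1 + 2 + 1 + 2 + 1 + 2 + 2 + 2 = 15.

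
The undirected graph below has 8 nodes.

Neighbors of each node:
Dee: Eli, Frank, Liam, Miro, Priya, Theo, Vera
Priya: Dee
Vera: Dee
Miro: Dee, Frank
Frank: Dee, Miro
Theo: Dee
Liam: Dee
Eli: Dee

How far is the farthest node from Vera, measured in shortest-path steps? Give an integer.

2

Distances from Vera: Dee:1, Eli:2, Frank:2, Liam:2, Miro:2, Priya:2, Theo:2.
The largest is 2 (to Theo, Eli, Liam, Miro, Priya, and Frank), so the eccentricity of Vera is 2.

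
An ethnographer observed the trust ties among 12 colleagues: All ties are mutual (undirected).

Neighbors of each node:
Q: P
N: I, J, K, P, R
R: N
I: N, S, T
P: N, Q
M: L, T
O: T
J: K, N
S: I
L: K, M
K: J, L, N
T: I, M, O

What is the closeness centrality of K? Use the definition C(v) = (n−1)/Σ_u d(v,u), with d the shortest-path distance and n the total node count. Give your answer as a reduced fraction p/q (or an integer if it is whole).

11/24

Distances from K: I:2, J:1, L:1, M:2, N:1, O:4, P:2, Q:3, R:2, S:3, T:3. Sum = 24.
n = 12, so closeness = 11/24.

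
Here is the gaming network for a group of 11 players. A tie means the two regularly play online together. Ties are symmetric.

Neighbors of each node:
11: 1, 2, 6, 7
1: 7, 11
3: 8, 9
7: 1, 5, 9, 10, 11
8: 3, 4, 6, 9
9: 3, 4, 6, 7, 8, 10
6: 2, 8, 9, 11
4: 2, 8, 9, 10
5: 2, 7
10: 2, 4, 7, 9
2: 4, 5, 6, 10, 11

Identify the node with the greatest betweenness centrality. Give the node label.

9

Unnormalized betweenness of each node: 1:0, 2:19/3, 3:0, 4:31/15, 5:1/3, 6:127/30, 7:59/6, 8:31/15, 9:323/30, 10:17/10, 11:11/3.
9 has the largest value, 323/30, making it the main broker — the node through which the most shortest paths run.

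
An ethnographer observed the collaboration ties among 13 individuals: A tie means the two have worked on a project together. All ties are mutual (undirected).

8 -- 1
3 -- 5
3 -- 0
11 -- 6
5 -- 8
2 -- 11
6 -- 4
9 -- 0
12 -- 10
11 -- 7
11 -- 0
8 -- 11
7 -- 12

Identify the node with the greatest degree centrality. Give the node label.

11

Degrees — 0:3, 1:1, 2:1, 3:2, 4:1, 5:2, 6:2, 7:2, 8:3, 9:1, 10:1, 11:5, 12:2.
The maximum is 5, attained only by 11.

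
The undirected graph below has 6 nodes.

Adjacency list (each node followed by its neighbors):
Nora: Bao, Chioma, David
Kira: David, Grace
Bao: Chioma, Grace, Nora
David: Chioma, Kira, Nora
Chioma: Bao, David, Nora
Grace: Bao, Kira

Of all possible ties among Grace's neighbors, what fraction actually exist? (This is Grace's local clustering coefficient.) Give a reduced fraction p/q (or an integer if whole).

0

Grace's neighbors: Bao and Kira (k = 2).
Possible neighbor pairs: C(2,2) = 1. Edges among them: none → e = 0.
Clustering(Grace) = 0/1.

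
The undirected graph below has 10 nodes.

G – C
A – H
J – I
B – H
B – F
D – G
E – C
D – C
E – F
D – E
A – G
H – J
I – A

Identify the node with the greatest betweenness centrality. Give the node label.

A

Unnormalized betweenness of each node: A:25/2, B:6, C:2, D:2, E:5, F:5, G:10, H:10, I:2, J:3/2.
A has the largest value, 25/2, making it the main broker — the node through which the most shortest paths run.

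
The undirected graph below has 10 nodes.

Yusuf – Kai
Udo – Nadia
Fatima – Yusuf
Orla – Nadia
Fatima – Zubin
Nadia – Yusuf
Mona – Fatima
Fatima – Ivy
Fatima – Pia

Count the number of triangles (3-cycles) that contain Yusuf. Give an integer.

0

Yusuf's neighbors are Fatima, Kai, and Nadia, but none of them are tied to each other, so no triangle contains Yusuf.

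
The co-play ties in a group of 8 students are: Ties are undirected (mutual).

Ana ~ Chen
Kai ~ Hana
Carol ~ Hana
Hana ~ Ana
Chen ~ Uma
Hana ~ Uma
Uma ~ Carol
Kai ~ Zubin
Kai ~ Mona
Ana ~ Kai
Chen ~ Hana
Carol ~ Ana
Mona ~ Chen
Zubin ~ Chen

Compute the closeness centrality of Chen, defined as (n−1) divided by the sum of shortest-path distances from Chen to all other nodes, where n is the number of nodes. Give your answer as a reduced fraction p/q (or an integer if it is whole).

7/9

Distances from Chen: Ana:1, Carol:2, Hana:1, Kai:2, Mona:1, Uma:1, Zubin:1. Sum = 9.
n = 8, so closeness = 7/9.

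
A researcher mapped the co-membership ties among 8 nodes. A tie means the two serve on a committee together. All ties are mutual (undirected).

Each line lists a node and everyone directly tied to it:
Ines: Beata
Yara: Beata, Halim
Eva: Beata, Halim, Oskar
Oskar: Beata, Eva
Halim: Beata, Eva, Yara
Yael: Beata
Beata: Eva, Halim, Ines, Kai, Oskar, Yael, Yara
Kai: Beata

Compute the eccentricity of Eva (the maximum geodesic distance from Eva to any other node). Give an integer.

Distances from Eva: Beata:1, Halim:1, Ines:2, Kai:2, Oskar:1, Yael:2, Yara:2.
The largest is 2 (to Kai, Yael, Ines, and Yara), so the eccentricity of Eva is 2.

2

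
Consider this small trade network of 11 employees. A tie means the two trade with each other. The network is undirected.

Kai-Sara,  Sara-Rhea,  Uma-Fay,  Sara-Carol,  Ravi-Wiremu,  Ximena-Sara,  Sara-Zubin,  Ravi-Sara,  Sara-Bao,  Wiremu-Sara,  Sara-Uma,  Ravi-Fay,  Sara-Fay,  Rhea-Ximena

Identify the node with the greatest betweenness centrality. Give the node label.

Sara

Unnormalized betweenness of each node: Bao:0, Carol:0, Fay:1/2, Kai:0, Ravi:1/2, Rhea:0, Sara:40, Uma:0, Wiremu:0, Ximena:0, Zubin:0.
Sara has the largest value, 40, making it the main broker — the node through which the most shortest paths run.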